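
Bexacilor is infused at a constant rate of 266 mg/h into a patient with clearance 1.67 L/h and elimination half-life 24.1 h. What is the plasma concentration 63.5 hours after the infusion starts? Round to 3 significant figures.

134 mg/L

Css = rate / CL = 266 / 1.67 = 159.3 mg/L
k = ln 2 / 24.1 = 0.02876 h⁻¹
C(t) = Css (1 − e^(−kt)) = 159.3 × (1 − e^(−1.826)) = 159.3 × 0.8390 ≈ 134 mg/L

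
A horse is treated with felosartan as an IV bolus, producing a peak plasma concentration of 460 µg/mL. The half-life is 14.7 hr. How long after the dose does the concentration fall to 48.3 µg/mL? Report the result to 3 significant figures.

47.8 hours

k = ln 2 / 14.7 = 0.04715 hr⁻¹
C(t) = C₀ e^(−kt)  ⇒  t = ln(C₀/C) / k
t = ln(460/48.3) / 0.04715 = 2.254 / 0.04715 ≈ 47.8 hours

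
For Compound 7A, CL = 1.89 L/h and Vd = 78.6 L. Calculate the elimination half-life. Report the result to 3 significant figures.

k = CL / V = 1.89 / 78.6 = 0.02405 h⁻¹
t½ = ln 2 / k = ln 2 / 0.02405 ≈ 28.8 hours

28.8 hours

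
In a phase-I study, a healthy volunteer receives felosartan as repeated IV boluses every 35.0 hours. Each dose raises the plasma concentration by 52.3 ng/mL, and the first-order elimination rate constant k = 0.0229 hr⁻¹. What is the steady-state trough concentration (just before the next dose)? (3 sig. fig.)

Fraction remaining after one interval: e^(−kτ) = e^(−0.02290 × 35.0) = 0.4487
R = 1 / (1 − 0.4487) = 1.814
Css,max = 52.3 × 1.814 = 94.86 ng/mL
Css,min = Css,max × e^(−kτ) = 94.86 × 0.4487 ≈ 42.6 ng/mL

42.6 ng/mL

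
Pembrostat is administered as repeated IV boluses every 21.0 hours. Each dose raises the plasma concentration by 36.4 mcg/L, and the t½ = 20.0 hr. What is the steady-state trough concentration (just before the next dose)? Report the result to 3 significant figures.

k = ln 2 / 20.0 = 0.03466 hr⁻¹
Fraction remaining after one interval: e^(−kτ) = e^(−0.03466 × 21.0) = 0.4830
R = 1 / (1 − 0.4830) = 1.934
Css,max = 36.4 × 1.934 = 70.40 mcg/L
Css,min = Css,max × e^(−kτ) = 70.40 × 0.4830 ≈ 34.0 mcg/L

34.0 mcg/L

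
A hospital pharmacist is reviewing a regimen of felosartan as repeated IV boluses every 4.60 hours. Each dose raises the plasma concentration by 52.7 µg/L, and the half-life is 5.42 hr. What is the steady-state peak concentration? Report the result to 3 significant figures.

k = ln 2 / 5.42 = 0.1279 hr⁻¹
Fraction remaining after one interval: e^(−kτ) = e^(−0.1279 × 4.60) = 0.5553
R = 1 / (1 − 0.5553) = 2.249
Css,max = 52.7 × 2.249 ≈ 119 µg/L

119 µg/L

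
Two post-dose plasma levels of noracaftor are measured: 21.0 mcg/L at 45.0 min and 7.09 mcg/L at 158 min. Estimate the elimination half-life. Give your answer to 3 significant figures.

72.1 minutes

k = ln(C₁/C₂) / (t₂ − t₁) = ln(21.0/7.09) / (158 − 45.0)
  = 1.086 / 113.0 = 0.009609 min⁻¹
t½ = ln 2 / k = ln 2 / 0.009609 ≈ 72.1 minutes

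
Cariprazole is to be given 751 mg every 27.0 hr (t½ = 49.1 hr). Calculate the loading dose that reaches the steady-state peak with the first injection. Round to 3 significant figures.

k = ln 2 / 49.1 = 0.01412 hr⁻¹
Accumulation ratio R = 1 / (1 − e^(−kτ)) = 1 / (1 − e^(−0.01412×27.0)) = 1 / (1 − 0.6831) = 3.155
Loading dose = maintenance dose × R = 751 × 3.155 ≈ 2370 mg

2370 mg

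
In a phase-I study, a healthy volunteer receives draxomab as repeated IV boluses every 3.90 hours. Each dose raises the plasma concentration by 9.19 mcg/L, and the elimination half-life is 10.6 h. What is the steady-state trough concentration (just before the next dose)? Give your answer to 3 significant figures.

31.6 mcg/L

k = ln 2 / 10.6 = 0.06539 h⁻¹
Fraction remaining after one interval: e^(−kτ) = e^(−0.06539 × 3.90) = 0.7749
R = 1 / (1 − 0.7749) = 4.442
Css,max = 9.19 × 4.442 = 40.83 mcg/L
Css,min = Css,max × e^(−kτ) = 40.83 × 0.7749 ≈ 31.6 mcg/L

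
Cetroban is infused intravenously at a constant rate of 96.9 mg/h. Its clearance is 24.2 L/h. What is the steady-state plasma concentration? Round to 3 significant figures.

Css = infusion rate / CL = 96.9 / 24.2 ≈ 4.00 µg/mL

4.00 µg/mL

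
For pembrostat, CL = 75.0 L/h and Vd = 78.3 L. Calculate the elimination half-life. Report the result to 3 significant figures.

k = CL / V = 75.0 / 78.3 = 0.9579 h⁻¹
t½ = ln 2 / k = ln 2 / 0.9579 ≈ 0.724 hours

0.724 hours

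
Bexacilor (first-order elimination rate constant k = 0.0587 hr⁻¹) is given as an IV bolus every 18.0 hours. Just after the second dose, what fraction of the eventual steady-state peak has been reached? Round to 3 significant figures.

0.879

f_n = 1 − e^(−nkτ) = 1 − e^(−2 × 0.05870 × 18.0) = 1 − e^(−2.113) = 1 − 0.1209 ≈ 0.879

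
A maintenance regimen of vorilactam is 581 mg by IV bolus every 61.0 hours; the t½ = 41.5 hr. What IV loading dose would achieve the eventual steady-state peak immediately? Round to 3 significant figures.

909 mg

k = ln 2 / 41.5 = 0.01670 hr⁻¹
Accumulation ratio R = 1 / (1 − e^(−kτ)) = 1 / (1 − e^(−0.01670×61.0)) = 1 / (1 − 0.3610) = 1.565
Loading dose = maintenance dose × R = 581 × 1.565 ≈ 909 mg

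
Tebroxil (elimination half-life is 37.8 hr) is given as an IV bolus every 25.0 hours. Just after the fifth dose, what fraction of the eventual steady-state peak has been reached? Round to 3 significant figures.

0.899

k = ln 2 / 37.8 = 0.01834 hr⁻¹
f_n = 1 − e^(−nkτ) = 1 − e^(−5 × 0.01834 × 25.0) = 1 − e^(−2.292) = 1 − 0.1010 ≈ 0.899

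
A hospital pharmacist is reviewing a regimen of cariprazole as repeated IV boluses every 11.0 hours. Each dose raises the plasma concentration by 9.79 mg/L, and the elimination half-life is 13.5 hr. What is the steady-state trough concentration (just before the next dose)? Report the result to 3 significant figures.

12.9 mg/L

k = ln 2 / 13.5 = 0.05134 hr⁻¹
Fraction remaining after one interval: e^(−kτ) = e^(−0.05134 × 11.0) = 0.5685
R = 1 / (1 − 0.5685) = 2.317
Css,max = 9.79 × 2.317 = 22.69 mg/L
Css,min = Css,max × e^(−kτ) = 22.69 × 0.5685 ≈ 12.9 mg/L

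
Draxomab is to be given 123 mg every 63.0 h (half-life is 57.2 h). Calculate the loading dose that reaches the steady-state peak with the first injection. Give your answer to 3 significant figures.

k = ln 2 / 57.2 = 0.01212 h⁻¹
Accumulation ratio R = 1 / (1 − e^(−kτ)) = 1 / (1 − e^(−0.01212×63.0)) = 1 / (1 − 0.4661) = 1.873
Loading dose = maintenance dose × R = 123 × 1.873 ≈ 230 mg

230 mg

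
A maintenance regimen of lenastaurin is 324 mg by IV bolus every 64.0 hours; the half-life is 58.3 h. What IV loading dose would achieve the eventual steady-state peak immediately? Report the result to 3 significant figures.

608 mg

k = ln 2 / 58.3 = 0.01189 h⁻¹
Accumulation ratio R = 1 / (1 − e^(−kτ)) = 1 / (1 − e^(−0.01189×64.0)) = 1 / (1 − 0.4672) = 1.877
Loading dose = maintenance dose × R = 324 × 1.877 ≈ 608 mg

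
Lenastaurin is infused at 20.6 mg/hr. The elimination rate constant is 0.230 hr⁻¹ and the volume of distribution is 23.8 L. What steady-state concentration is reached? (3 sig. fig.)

CL = k · V = 0.230 × 23.8 = 5.474 L/hr
Css = rate / CL = 20.6 / 5.474 ≈ 3.76 mg/L

3.76 mg/L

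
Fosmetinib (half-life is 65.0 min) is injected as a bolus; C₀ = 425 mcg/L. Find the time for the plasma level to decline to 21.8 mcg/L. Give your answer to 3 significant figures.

279 minutes

k = ln 2 / 65.0 = 0.01066 min⁻¹
C(t) = C₀ e^(−kt)  ⇒  t = ln(C₀/C) / k
t = ln(425/21.8) / 0.01066 = 2.970 / 0.01066 ≈ 279 minutes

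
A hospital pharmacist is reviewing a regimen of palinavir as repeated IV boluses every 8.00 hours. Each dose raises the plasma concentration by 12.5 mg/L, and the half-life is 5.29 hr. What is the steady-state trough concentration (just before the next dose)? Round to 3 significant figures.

k = ln 2 / 5.29 = 0.1310 hr⁻¹
Fraction remaining after one interval: e^(−kτ) = e^(−0.1310 × 8.00) = 0.3506
R = 1 / (1 − 0.3506) = 1.540
Css,max = 12.5 × 1.540 = 19.25 mg/L
Css,min = Css,max × e^(−kτ) = 19.25 × 0.3506 ≈ 6.75 mg/L

6.75 mg/L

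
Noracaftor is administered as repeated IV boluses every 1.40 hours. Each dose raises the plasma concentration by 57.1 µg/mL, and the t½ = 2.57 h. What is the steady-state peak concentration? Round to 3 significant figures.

k = ln 2 / 2.57 = 0.2697 h⁻¹
Fraction remaining after one interval: e^(−kτ) = e^(−0.2697 × 1.40) = 0.6855
R = 1 / (1 − 0.6855) = 3.180
Css,max = 57.1 × 3.180 ≈ 182 µg/mL

182 µg/mL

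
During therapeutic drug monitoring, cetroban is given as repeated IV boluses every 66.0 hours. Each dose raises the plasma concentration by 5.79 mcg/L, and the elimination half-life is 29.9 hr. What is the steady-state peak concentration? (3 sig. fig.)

k = ln 2 / 29.9 = 0.02318 hr⁻¹
Fraction remaining after one interval: e^(−kτ) = e^(−0.02318 × 66.0) = 0.2165
R = 1 / (1 − 0.2165) = 1.276
Css,max = 5.79 × 1.276 ≈ 7.39 mcg/L

7.39 mcg/L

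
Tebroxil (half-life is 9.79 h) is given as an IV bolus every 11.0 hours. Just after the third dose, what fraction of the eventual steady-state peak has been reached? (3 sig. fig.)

k = ln 2 / 9.79 = 0.07080 h⁻¹
f_n = 1 − e^(−nkτ) = 1 − e^(−3 × 0.07080 × 11.0) = 1 − e^(−2.336) = 1 − 0.09667 ≈ 0.903

0.903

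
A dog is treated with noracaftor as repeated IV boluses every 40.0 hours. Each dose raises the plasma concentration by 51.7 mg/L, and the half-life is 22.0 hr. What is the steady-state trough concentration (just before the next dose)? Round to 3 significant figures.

k = ln 2 / 22.0 = 0.03151 hr⁻¹
Fraction remaining after one interval: e^(−kτ) = e^(−0.03151 × 40.0) = 0.2836
R = 1 / (1 − 0.2836) = 1.396
Css,max = 51.7 × 1.396 = 72.16 mg/L
Css,min = Css,max × e^(−kτ) = 72.16 × 0.2836 ≈ 20.5 mg/L

20.5 mg/L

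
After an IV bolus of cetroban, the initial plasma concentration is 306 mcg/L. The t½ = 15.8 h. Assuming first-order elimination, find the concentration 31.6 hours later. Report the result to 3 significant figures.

76.5 mcg/L

k = ln 2 / 15.8 = 0.04387 h⁻¹
31.6 h is 2.000 half-lives, so C = 306 × (1/2)^2.000 = 306 × 0.2500 ≈ 76.5 mcg/L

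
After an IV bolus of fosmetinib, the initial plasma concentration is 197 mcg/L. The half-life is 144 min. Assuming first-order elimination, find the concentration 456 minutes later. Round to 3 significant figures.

k = ln 2 / 144 = 0.004814 min⁻¹
456 min is 3.167 half-lives, so C = 197 × (1/2)^3.167 = 197 × 0.1114 ≈ 21.9 mcg/L

21.9 mcg/L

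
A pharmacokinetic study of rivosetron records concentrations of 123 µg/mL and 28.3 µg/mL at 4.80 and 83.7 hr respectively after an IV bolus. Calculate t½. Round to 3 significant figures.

k = ln(C₁/C₂) / (t₂ − t₁) = ln(123/28.3) / (83.7 − 4.80)
  = 1.469 / 78.90 = 0.01862 hr⁻¹
t½ = ln 2 / k = ln 2 / 0.01862 ≈ 37.2 hours

37.2 hours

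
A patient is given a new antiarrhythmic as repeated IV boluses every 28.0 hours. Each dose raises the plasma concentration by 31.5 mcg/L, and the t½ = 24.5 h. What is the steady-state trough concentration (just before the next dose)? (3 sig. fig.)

26.1 mcg/L

k = ln 2 / 24.5 = 0.02829 h⁻¹
Fraction remaining after one interval: e^(−kτ) = e^(−0.02829 × 28.0) = 0.4529
R = 1 / (1 − 0.4529) = 1.828
Css,max = 31.5 × 1.828 = 57.57 mcg/L
Css,min = Css,max × e^(−kτ) = 57.57 × 0.4529 ≈ 26.1 mcg/L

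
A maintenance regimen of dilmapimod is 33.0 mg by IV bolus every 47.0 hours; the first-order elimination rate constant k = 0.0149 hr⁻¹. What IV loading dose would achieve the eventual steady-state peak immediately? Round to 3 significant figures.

Accumulation ratio R = 1 / (1 − e^(−kτ)) = 1 / (1 − e^(−0.01490×47.0)) = 1 / (1 − 0.4964) = 1.986
Loading dose = maintenance dose × R = 33.0 × 1.986 ≈ 65.5 mg

65.5 mg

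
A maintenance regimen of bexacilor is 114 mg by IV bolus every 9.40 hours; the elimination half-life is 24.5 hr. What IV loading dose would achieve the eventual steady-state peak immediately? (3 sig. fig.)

488 mg

k = ln 2 / 24.5 = 0.02829 hr⁻¹
Accumulation ratio R = 1 / (1 − e^(−kτ)) = 1 / (1 − e^(−0.02829×9.40)) = 1 / (1 − 0.7665) = 4.282
Loading dose = maintenance dose × R = 114 × 4.282 ≈ 488 mg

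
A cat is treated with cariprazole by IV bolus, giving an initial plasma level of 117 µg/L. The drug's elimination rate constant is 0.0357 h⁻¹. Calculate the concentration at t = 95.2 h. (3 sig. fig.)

C(t) = C₀ e^(−kt) = 117 × e^(−0.03570 × 95.2) = 117 × e^(−3.399) = 117 × 0.03342 ≈ 3.91 µg/L

3.91 µg/L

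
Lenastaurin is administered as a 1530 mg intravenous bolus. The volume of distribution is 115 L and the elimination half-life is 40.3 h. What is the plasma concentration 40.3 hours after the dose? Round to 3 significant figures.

6.65 µg/mL

C₀ = dose / V = 1530 / 115 = 13.30 µg/mL
k = ln 2 / 40.3 = 0.01720 h⁻¹
C(t) = C₀ e^(−kt) = 13.30 × e^(−0.01720 × 40.3) = 13.30 × e^(−0.6931) = 13.30 × 0.5000 ≈ 6.65 µg/mL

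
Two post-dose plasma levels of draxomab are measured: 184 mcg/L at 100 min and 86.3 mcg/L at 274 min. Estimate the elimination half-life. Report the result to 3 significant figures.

159 minutes

k = ln(C₁/C₂) / (t₂ − t₁) = ln(184/86.3) / (274 − 100)
  = 0.7571 / 174.0 = 0.004351 min⁻¹
t½ = ln 2 / k = ln 2 / 0.004351 ≈ 159 minutes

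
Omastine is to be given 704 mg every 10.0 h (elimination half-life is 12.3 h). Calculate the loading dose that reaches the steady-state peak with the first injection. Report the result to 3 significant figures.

k = ln 2 / 12.3 = 0.05635 h⁻¹
Accumulation ratio R = 1 / (1 − e^(−kτ)) = 1 / (1 − e^(−0.05635×10.0)) = 1 / (1 − 0.5692) = 2.321
Loading dose = maintenance dose × R = 704 × 2.321 ≈ 1630 mg

1630 mg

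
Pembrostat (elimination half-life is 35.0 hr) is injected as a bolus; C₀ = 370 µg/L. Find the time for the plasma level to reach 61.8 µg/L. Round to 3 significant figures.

k = ln 2 / 35.0 = 0.01980 hr⁻¹
C(t) = C₀ e^(−kt)  ⇒  t = ln(C₀/C) / k
t = ln(370/61.8) / 0.01980 = 1.790 / 0.01980 ≈ 90.4 hours

90.4 hours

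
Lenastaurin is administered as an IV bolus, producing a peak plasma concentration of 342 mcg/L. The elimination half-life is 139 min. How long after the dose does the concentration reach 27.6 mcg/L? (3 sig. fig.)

k = ln 2 / 139 = 0.004987 min⁻¹
C(t) = C₀ e^(−kt)  ⇒  t = ln(C₀/C) / k
t = ln(342/27.6) / 0.004987 = 2.517 / 0.004987 ≈ 505 minutes

505 minutes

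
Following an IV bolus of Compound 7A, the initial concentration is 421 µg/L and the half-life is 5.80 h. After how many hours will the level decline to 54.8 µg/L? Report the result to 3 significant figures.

17.1 hours

k = ln 2 / 5.80 = 0.1195 h⁻¹
C(t) = C₀ e^(−kt)  ⇒  t = ln(C₀/C) / k
t = ln(421/54.8) / 0.1195 = 2.039 / 0.1195 ≈ 17.1 hours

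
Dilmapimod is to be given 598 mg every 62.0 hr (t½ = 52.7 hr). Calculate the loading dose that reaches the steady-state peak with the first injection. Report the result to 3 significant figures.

1070 mg

k = ln 2 / 52.7 = 0.01315 hr⁻¹
Accumulation ratio R = 1 / (1 − e^(−kτ)) = 1 / (1 − e^(−0.01315×62.0)) = 1 / (1 − 0.4424) = 1.794
Loading dose = maintenance dose × R = 598 × 1.794 ≈ 1070 mg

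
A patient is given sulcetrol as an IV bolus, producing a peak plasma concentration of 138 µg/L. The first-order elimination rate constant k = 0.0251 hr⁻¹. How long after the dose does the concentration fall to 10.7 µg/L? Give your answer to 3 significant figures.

102 hours

C(t) = C₀ e^(−kt)  ⇒  t = ln(C₀/C) / k
t = ln(138/10.7) / 0.02510 = 2.557 / 0.02510 ≈ 102 hours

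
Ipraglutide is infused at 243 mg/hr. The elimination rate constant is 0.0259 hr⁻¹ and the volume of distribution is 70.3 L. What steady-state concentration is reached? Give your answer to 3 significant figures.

133 mg/L

CL = k · V = 0.0259 × 70.3 = 1.821 L/hr
Css = rate / CL = 243 / 1.821 ≈ 133 mg/L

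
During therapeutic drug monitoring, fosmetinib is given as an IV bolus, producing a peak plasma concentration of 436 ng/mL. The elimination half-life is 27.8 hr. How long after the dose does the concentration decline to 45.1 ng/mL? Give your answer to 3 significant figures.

91.0 hours

k = ln 2 / 27.8 = 0.02493 hr⁻¹
C(t) = C₀ e^(−kt)  ⇒  t = ln(C₀/C) / k
t = ln(436/45.1) / 0.02493 = 2.269 / 0.02493 ≈ 91.0 hours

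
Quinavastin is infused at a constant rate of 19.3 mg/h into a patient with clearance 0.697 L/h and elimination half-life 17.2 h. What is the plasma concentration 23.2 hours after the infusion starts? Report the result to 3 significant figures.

Css = rate / CL = 19.3 / 0.697 = 27.69 mg/L
k = ln 2 / 17.2 = 0.04030 h⁻¹
C(t) = Css (1 − e^(−kt)) = 27.69 × (1 − e^(−0.9349)) = 27.69 × 0.6074 ≈ 16.8 mg/L

16.8 mg/L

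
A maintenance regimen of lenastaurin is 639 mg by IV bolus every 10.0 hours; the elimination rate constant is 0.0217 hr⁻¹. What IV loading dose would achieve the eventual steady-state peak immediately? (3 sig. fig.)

3280 mg

Accumulation ratio R = 1 / (1 − e^(−kτ)) = 1 / (1 − e^(−0.02170×10.0)) = 1 / (1 − 0.8049) = 5.126
Loading dose = maintenance dose × R = 639 × 5.126 ≈ 3280 mg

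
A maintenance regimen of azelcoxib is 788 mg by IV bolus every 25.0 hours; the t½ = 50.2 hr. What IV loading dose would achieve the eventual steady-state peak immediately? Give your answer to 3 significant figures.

2700 mg

k = ln 2 / 50.2 = 0.01381 hr⁻¹
Accumulation ratio R = 1 / (1 − e^(−kτ)) = 1 / (1 − e^(−0.01381×25.0)) = 1 / (1 − 0.7081) = 3.426
Loading dose = maintenance dose × R = 788 × 3.426 ≈ 2700 mg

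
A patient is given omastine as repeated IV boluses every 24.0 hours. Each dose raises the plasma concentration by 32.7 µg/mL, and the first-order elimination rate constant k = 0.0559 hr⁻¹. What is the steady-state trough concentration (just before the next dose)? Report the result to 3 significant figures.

11.6 µg/mL

Fraction remaining after one interval: e^(−kτ) = e^(−0.05590 × 24.0) = 0.2614
R = 1 / (1 − 0.2614) = 1.354
Css,max = 32.7 × 1.354 = 44.27 µg/mL
Css,min = Css,max × e^(−kτ) = 44.27 × 0.2614 ≈ 11.6 µg/mL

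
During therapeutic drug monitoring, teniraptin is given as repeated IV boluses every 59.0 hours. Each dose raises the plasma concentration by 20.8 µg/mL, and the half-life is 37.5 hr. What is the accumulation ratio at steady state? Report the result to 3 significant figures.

1.51

k = ln 2 / 37.5 = 0.01848 hr⁻¹
Fraction remaining after one interval: e^(−kτ) = e^(−0.01848 × 59.0) = 0.3360
R = 1 / (1 − 0.3360) = 1 / 0.6640 ≈ 1.51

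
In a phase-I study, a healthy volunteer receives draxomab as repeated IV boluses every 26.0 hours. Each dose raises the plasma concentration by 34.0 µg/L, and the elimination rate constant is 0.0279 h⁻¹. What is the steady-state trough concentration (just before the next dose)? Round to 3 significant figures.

31.9 µg/L

Fraction remaining after one interval: e^(−kτ) = e^(−0.02790 × 26.0) = 0.4841
R = 1 / (1 − 0.4841) = 1.938
Css,max = 34.0 × 1.938 = 65.91 µg/L
Css,min = Css,max × e^(−kτ) = 65.91 × 0.4841 ≈ 31.9 µg/L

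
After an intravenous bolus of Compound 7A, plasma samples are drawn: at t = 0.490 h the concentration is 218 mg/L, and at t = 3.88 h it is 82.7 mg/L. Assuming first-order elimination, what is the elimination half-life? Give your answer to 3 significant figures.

k = ln(C₁/C₂) / (t₂ − t₁) = ln(218/82.7) / (3.88 − 0.490)
  = 0.9693 / 3.390 = 0.2859 h⁻¹
t½ = ln 2 / k = ln 2 / 0.2859 ≈ 2.42 hours

2.42 hours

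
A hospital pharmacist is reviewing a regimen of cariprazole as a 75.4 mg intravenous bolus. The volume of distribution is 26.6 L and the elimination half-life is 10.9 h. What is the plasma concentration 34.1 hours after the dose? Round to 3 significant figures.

C₀ = dose / V = 75.4 / 26.6 = 2.835 µg/mL
k = ln 2 / 10.9 = 0.06359 h⁻¹
C(t) = C₀ e^(−kt) = 2.835 × e^(−0.06359 × 34.1) = 2.835 × e^(−2.168) = 2.835 × 0.1144 ≈ 0.324 µg/mL

0.324 µg/mL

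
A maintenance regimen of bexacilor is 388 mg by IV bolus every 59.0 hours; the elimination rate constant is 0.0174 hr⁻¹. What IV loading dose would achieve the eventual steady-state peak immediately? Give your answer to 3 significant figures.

Accumulation ratio R = 1 / (1 − e^(−kτ)) = 1 / (1 − e^(−0.01740×59.0)) = 1 / (1 − 0.3582) = 1.558
Loading dose = maintenance dose × R = 388 × 1.558 ≈ 605 mg

605 mg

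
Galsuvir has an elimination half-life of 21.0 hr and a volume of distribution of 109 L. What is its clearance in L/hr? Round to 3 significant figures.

k = ln 2 / t½ = ln 2 / 21.0 = 0.03301 hr⁻¹
CL = k · V = 0.03301 × 109 ≈ 3.60 L/hr

3.60 L/hr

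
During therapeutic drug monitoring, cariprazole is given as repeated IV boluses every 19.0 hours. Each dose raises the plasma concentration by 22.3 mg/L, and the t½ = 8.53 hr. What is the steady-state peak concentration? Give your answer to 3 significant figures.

28.4 mg/L

k = ln 2 / 8.53 = 0.08126 hr⁻¹
Fraction remaining after one interval: e^(−kτ) = e^(−0.08126 × 19.0) = 0.2135
R = 1 / (1 − 0.2135) = 1.272
Css,max = 22.3 × 1.272 ≈ 28.4 mg/L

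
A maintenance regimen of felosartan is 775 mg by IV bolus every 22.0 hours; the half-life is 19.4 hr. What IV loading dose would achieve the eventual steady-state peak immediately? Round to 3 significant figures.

1420 mg

k = ln 2 / 19.4 = 0.03573 hr⁻¹
Accumulation ratio R = 1 / (1 − e^(−kτ)) = 1 / (1 − e^(−0.03573×22.0)) = 1 / (1 − 0.4556) = 1.837
Loading dose = maintenance dose × R = 775 × 1.837 ≈ 1420 mg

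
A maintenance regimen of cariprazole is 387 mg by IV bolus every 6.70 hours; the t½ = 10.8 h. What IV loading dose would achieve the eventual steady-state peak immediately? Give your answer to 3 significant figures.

1110 mg

k = ln 2 / 10.8 = 0.06418 h⁻¹
Accumulation ratio R = 1 / (1 − e^(−kτ)) = 1 / (1 − e^(−0.06418×6.70)) = 1 / (1 − 0.6505) = 2.861
Loading dose = maintenance dose × R = 387 × 2.861 ≈ 1110 mg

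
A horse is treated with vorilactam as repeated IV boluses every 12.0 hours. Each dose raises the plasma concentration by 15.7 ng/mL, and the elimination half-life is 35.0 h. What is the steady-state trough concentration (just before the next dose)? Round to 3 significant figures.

k = ln 2 / 35.0 = 0.01980 h⁻¹
Fraction remaining after one interval: e^(−kτ) = e^(−0.01980 × 12.0) = 0.7885
R = 1 / (1 − 0.7885) = 4.728
Css,max = 15.7 × 4.728 = 74.22 ng/mL
Css,min = Css,max × e^(−kτ) = 74.22 × 0.7885 ≈ 58.5 ng/mL

58.5 ng/mL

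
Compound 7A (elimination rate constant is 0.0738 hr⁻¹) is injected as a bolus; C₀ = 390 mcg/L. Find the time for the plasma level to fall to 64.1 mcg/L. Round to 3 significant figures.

C(t) = C₀ e^(−kt)  ⇒  t = ln(C₀/C) / k
t = ln(390/64.1) / 0.07380 = 1.806 / 0.07380 ≈ 24.5 hours

24.5 hours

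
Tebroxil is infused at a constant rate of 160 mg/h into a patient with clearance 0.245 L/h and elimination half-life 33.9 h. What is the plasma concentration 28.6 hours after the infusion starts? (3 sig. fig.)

289 mg/L

Css = rate / CL = 160 / 0.245 = 653.1 mg/L
k = ln 2 / 33.9 = 0.02045 h⁻¹
C(t) = Css (1 − e^(−kt)) = 653.1 × (1 − e^(−0.5848)) = 653.1 × 0.4428 ≈ 289 mg/L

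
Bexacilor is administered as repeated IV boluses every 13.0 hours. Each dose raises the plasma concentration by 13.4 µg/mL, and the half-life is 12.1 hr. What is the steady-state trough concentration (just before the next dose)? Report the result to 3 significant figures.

k = ln 2 / 12.1 = 0.05728 hr⁻¹
Fraction remaining after one interval: e^(−kτ) = e^(−0.05728 × 13.0) = 0.4749
R = 1 / (1 − 0.4749) = 1.904
Css,max = 13.4 × 1.904 = 25.52 µg/mL
Css,min = Css,max × e^(−kτ) = 25.52 × 0.4749 ≈ 12.1 µg/mL

12.1 µg/mL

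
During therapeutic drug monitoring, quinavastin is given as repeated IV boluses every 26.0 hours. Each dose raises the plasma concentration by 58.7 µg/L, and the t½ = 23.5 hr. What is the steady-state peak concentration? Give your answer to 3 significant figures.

k = ln 2 / 23.5 = 0.02950 hr⁻¹
Fraction remaining after one interval: e^(−kτ) = e^(−0.02950 × 26.0) = 0.4645
R = 1 / (1 − 0.4645) = 1.867
Css,max = 58.7 × 1.867 ≈ 110 µg/L

110 µg/L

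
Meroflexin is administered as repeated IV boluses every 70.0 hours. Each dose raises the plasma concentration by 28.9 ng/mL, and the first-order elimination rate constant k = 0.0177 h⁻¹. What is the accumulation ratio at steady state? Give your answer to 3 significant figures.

1.41

Fraction remaining after one interval: e^(−kτ) = e^(−0.01770 × 70.0) = 0.2897
R = 1 / (1 − 0.2897) = 1 / 0.7103 ≈ 1.41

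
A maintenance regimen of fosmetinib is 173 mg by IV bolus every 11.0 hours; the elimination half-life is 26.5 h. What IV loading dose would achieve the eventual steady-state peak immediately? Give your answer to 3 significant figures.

k = ln 2 / 26.5 = 0.02616 h⁻¹
Accumulation ratio R = 1 / (1 − e^(−kτ)) = 1 / (1 − e^(−0.02616×11.0)) = 1 / (1 − 0.7500) = 4.000
Loading dose = maintenance dose × R = 173 × 4.000 ≈ 692 mg

692 mg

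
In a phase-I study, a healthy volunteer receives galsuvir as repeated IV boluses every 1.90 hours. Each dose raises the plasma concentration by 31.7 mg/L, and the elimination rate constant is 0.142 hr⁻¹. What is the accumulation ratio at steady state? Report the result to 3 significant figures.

4.23

Fraction remaining after one interval: e^(−kτ) = e^(−0.1420 × 1.90) = 0.7635
R = 1 / (1 − 0.7635) = 1 / 0.2365 ≈ 4.23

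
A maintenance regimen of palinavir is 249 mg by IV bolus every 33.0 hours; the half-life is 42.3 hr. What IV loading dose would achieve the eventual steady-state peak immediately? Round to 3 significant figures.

k = ln 2 / 42.3 = 0.01639 hr⁻¹
Accumulation ratio R = 1 / (1 − e^(−kτ)) = 1 / (1 − e^(−0.01639×33.0)) = 1 / (1 − 0.5823) = 2.394
Loading dose = maintenance dose × R = 249 × 2.394 ≈ 596 mg

596 mg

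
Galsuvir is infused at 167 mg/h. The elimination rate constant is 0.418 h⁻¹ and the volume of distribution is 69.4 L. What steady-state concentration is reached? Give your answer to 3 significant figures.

5.76 mg/L

CL = k · V = 0.418 × 69.4 = 29.01 L/h
Css = rate / CL = 167 / 29.01 ≈ 5.76 mg/L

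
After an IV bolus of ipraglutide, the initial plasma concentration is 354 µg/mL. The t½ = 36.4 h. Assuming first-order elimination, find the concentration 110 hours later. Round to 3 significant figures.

43.6 µg/mL

k = ln 2 / 36.4 = 0.01904 h⁻¹
C(t) = C₀ e^(−kt) = 354 × e^(−0.01904 × 110) = 354 × e^(−2.095) = 354 × 0.1231 ≈ 43.6 µg/mL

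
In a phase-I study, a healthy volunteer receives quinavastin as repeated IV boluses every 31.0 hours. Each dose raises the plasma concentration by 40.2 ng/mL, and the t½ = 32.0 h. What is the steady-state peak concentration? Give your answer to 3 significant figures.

82.2 ng/mL

k = ln 2 / 32.0 = 0.02166 h⁻¹
Fraction remaining after one interval: e^(−kτ) = e^(−0.02166 × 31.0) = 0.5109
R = 1 / (1 − 0.5109) = 2.045
Css,max = 40.2 × 2.045 ≈ 82.2 ng/mL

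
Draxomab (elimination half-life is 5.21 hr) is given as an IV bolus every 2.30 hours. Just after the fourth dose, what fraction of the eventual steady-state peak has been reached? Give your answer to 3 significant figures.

k = ln 2 / 5.21 = 0.1330 hr⁻¹
f_n = 1 − e^(−nkτ) = 1 − e^(−4 × 0.1330 × 2.30) = 1 − e^(−1.224) = 1 − 0.2941 ≈ 0.706

0.706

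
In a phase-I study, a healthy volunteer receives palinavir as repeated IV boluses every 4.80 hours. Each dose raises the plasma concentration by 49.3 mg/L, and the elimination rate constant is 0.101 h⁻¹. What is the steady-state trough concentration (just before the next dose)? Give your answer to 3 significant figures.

Fraction remaining after one interval: e^(−kτ) = e^(−0.1010 × 4.80) = 0.6158
R = 1 / (1 − 0.6158) = 2.603
Css,max = 49.3 × 2.603 = 128.3 mg/L
Css,min = Css,max × e^(−kτ) = 128.3 × 0.6158 ≈ 79.0 mg/L

79.0 mg/L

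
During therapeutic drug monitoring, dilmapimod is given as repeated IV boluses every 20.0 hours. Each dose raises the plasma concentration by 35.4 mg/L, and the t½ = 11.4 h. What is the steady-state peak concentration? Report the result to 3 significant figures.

50.3 mg/L

k = ln 2 / 11.4 = 0.06080 h⁻¹
Fraction remaining after one interval: e^(−kτ) = e^(−0.06080 × 20.0) = 0.2964
R = 1 / (1 − 0.2964) = 1.421
Css,max = 35.4 × 1.421 ≈ 50.3 mg/L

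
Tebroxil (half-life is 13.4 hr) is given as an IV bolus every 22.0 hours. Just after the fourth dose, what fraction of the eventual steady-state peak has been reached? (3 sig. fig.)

0.989

k = ln 2 / 13.4 = 0.05173 hr⁻¹
f_n = 1 − e^(−nkτ) = 1 − e^(−4 × 0.05173 × 22.0) = 1 − e^(−4.552) = 1 − 0.01055 ≈ 0.989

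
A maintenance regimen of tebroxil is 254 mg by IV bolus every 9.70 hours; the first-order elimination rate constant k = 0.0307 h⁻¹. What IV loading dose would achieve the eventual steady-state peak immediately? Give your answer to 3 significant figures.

Accumulation ratio R = 1 / (1 − e^(−kτ)) = 1 / (1 − e^(−0.03070×9.70)) = 1 / (1 − 0.7425) = 3.883
Loading dose = maintenance dose × R = 254 × 3.883 ≈ 986 mg

986 mg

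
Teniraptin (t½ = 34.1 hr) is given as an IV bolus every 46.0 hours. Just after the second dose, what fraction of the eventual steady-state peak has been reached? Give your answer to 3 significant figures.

k = ln 2 / 34.1 = 0.02033 hr⁻¹
f_n = 1 − e^(−nkτ) = 1 − e^(−2 × 0.02033 × 46.0) = 1 − e^(−1.870) = 1 − 0.1541 ≈ 0.846

0.846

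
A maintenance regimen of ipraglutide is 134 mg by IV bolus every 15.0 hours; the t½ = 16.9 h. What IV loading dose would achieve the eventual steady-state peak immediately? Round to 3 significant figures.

292 mg

k = ln 2 / 16.9 = 0.04101 h⁻¹
Accumulation ratio R = 1 / (1 − e^(−kτ)) = 1 / (1 − e^(−0.04101×15.0)) = 1 / (1 − 0.5405) = 2.176
Loading dose = maintenance dose × R = 134 × 2.176 ≈ 292 mg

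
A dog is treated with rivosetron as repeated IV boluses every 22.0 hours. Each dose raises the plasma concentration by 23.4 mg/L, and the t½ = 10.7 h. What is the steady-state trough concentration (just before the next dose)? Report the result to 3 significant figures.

k = ln 2 / 10.7 = 0.06478 h⁻¹
Fraction remaining after one interval: e^(−kτ) = e^(−0.06478 × 22.0) = 0.2405
R = 1 / (1 − 0.2405) = 1.317
Css,max = 23.4 × 1.317 = 30.81 mg/L
Css,min = Css,max × e^(−kτ) = 30.81 × 0.2405 ≈ 7.41 mg/L

7.41 mg/L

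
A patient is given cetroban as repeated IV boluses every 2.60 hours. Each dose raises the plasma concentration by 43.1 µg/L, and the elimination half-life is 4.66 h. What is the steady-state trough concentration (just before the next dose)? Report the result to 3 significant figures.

91.3 µg/L

k = ln 2 / 4.66 = 0.1487 h⁻¹
Fraction remaining after one interval: e^(−kτ) = e^(−0.1487 × 2.60) = 0.6793
R = 1 / (1 − 0.6793) = 3.118
Css,max = 43.1 × 3.118 = 134.4 µg/L
Css,min = Css,max × e^(−kτ) = 134.4 × 0.6793 ≈ 91.3 µg/L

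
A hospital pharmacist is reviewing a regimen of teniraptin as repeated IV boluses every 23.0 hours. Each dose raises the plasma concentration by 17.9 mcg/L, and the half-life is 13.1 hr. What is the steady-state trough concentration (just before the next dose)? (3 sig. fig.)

7.53 mcg/L

k = ln 2 / 13.1 = 0.05291 hr⁻¹
Fraction remaining after one interval: e^(−kτ) = e^(−0.05291 × 23.0) = 0.2961
R = 1 / (1 − 0.2961) = 1.421
Css,max = 17.9 × 1.421 = 25.43 mcg/L
Css,min = Css,max × e^(−kτ) = 25.43 × 0.2961 ≈ 7.53 mcg/L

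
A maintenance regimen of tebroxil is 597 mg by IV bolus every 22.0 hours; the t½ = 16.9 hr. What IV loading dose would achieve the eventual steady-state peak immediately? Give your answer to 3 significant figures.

k = ln 2 / 16.9 = 0.04101 hr⁻¹
Accumulation ratio R = 1 / (1 − e^(−kτ)) = 1 / (1 − e^(−0.04101×22.0)) = 1 / (1 − 0.4056) = 1.682
Loading dose = maintenance dose × R = 597 × 1.682 ≈ 1000 mg

1000 mg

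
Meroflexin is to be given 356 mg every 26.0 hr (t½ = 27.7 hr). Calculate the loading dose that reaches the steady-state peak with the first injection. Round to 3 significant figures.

k = ln 2 / 27.7 = 0.02502 hr⁻¹
Accumulation ratio R = 1 / (1 − e^(−kτ)) = 1 / (1 − e^(−0.02502×26.0)) = 1 / (1 − 0.5217) = 2.091
Loading dose = maintenance dose × R = 356 × 2.091 ≈ 744 mg

744 mg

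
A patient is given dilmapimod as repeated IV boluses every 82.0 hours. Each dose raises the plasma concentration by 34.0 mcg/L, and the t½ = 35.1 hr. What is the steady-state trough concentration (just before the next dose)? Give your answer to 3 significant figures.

8.40 mcg/L

k = ln 2 / 35.1 = 0.01975 hr⁻¹
Fraction remaining after one interval: e^(−kτ) = e^(−0.01975 × 82.0) = 0.1980
R = 1 / (1 − 0.1980) = 1.247
Css,max = 34.0 × 1.247 = 42.40 mcg/L
Css,min = Css,max × e^(−kτ) = 42.40 × 0.1980 ≈ 8.40 mcg/L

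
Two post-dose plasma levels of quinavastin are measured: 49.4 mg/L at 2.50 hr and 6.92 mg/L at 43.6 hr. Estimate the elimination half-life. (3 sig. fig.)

14.5 hours

k = ln(C₁/C₂) / (t₂ − t₁) = ln(49.4/6.92) / (43.6 − 2.50)
  = 1.966 / 41.10 = 0.04782 hr⁻¹
t½ = ln 2 / k = ln 2 / 0.04782 ≈ 14.5 hours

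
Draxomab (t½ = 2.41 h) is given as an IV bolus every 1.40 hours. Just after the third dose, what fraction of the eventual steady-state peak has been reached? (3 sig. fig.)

0.701

k = ln 2 / 2.41 = 0.2876 h⁻¹
f_n = 1 − e^(−nkτ) = 1 − e^(−3 × 0.2876 × 1.40) = 1 − e^(−1.208) = 1 − 0.2988 ≈ 0.701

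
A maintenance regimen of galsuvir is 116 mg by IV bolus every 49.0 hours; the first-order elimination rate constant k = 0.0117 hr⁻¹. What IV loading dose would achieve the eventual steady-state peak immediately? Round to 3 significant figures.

Accumulation ratio R = 1 / (1 − e^(−kτ)) = 1 / (1 − e^(−0.01170×49.0)) = 1 / (1 − 0.5637) = 2.292
Loading dose = maintenance dose × R = 116 × 2.292 ≈ 266 mg

266 mg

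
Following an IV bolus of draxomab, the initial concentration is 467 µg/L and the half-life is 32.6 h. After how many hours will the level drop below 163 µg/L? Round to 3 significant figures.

49.5 hours

k = ln 2 / 32.6 = 0.02126 h⁻¹
C(t) = C₀ e^(−kt)  ⇒  t = ln(C₀/C) / k
t = ln(467/163) / 0.02126 = 1.053 / 0.02126 ≈ 49.5 hours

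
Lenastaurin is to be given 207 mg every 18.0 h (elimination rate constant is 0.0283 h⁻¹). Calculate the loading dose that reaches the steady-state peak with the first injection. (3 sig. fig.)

519 mg

Accumulation ratio R = 1 / (1 − e^(−kτ)) = 1 / (1 − e^(−0.02830×18.0)) = 1 / (1 − 0.6009) = 2.505
Loading dose = maintenance dose × R = 207 × 2.505 ≈ 519 mg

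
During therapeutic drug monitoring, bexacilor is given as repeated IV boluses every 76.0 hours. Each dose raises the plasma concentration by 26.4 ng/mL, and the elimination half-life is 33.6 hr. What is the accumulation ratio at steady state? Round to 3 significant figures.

1.26

k = ln 2 / 33.6 = 0.02063 hr⁻¹
Fraction remaining after one interval: e^(−kτ) = e^(−0.02063 × 76.0) = 0.2085
R = 1 / (1 − 0.2085) = 1 / 0.7915 ≈ 1.26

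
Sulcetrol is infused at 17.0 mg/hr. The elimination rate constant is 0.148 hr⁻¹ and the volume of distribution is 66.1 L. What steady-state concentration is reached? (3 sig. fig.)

1.74 mg/L

CL = k · V = 0.148 × 66.1 = 9.783 L/hr
Css = rate / CL = 17.0 / 9.783 ≈ 1.74 mg/L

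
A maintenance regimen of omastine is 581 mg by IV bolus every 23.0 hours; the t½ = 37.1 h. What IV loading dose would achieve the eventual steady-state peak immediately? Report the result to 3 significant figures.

1660 mg

k = ln 2 / 37.1 = 0.01868 h⁻¹
Accumulation ratio R = 1 / (1 − e^(−kτ)) = 1 / (1 − e^(−0.01868×23.0)) = 1 / (1 − 0.6507) = 2.863
Loading dose = maintenance dose × R = 581 × 2.863 ≈ 1660 mg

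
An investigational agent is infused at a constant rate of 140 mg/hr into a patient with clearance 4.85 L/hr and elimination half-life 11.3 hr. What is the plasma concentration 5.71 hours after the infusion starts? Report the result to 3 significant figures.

8.53 µg/mL

Css = rate / CL = 140 / 4.85 = 28.87 µg/mL
k = ln 2 / 11.3 = 0.06134 hr⁻¹
C(t) = Css (1 − e^(−kt)) = 28.87 × (1 − e^(−0.3503)) = 28.87 × 0.2955 ≈ 8.53 µg/mL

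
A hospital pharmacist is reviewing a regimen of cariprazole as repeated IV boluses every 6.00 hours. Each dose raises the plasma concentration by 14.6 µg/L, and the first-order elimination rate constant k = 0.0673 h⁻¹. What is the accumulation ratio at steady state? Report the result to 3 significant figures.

3.01

Fraction remaining after one interval: e^(−kτ) = e^(−0.06730 × 6.00) = 0.6678
R = 1 / (1 − 0.6678) = 1 / 0.3322 ≈ 3.01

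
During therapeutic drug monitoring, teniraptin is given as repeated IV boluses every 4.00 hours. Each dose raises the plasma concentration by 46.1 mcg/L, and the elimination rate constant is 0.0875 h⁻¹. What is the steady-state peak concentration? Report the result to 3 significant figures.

156 mcg/L

Fraction remaining after one interval: e^(−kτ) = e^(−0.08750 × 4.00) = 0.7047
R = 1 / (1 − 0.7047) = 3.386
Css,max = 46.1 × 3.386 ≈ 156 mcg/L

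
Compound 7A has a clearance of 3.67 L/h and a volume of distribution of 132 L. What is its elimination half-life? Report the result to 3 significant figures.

k = CL / V = 3.67 / 132 = 0.02780 h⁻¹
t½ = ln 2 / k = ln 2 / 0.02780 ≈ 24.9 hours

24.9 hours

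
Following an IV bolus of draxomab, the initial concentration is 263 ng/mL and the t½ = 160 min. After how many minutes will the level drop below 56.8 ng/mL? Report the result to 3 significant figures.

354 minutes

k = ln 2 / 160 = 0.004332 min⁻¹
C(t) = C₀ e^(−kt)  ⇒  t = ln(C₀/C) / k
t = ln(263/56.8) / 0.004332 = 1.533 / 0.004332 ≈ 354 minutes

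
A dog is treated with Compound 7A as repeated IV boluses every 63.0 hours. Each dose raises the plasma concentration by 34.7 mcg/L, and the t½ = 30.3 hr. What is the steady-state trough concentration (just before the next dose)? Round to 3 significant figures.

k = ln 2 / 30.3 = 0.02288 hr⁻¹
Fraction remaining after one interval: e^(−kτ) = e^(−0.02288 × 63.0) = 0.2366
R = 1 / (1 − 0.2366) = 1.310
Css,max = 34.7 × 1.310 = 45.46 mcg/L
Css,min = Css,max × e^(−kτ) = 45.46 × 0.2366 ≈ 10.8 mcg/L

10.8 mcg/L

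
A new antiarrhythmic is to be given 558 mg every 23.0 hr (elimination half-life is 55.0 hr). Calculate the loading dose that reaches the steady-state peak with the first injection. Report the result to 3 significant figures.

2220 mg

k = ln 2 / 55.0 = 0.01260 hr⁻¹
Accumulation ratio R = 1 / (1 − e^(−kτ)) = 1 / (1 − e^(−0.01260×23.0)) = 1 / (1 − 0.7484) = 3.974
Loading dose = maintenance dose × R = 558 × 3.974 ≈ 2220 mg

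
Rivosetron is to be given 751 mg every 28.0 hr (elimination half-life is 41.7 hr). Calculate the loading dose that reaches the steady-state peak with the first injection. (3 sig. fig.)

k = ln 2 / 41.7 = 0.01662 hr⁻¹
Accumulation ratio R = 1 / (1 − e^(−kτ)) = 1 / (1 − e^(−0.01662×28.0)) = 1 / (1 − 0.6279) = 2.687
Loading dose = maintenance dose × R = 751 × 2.687 ≈ 2020 mg

2020 mg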